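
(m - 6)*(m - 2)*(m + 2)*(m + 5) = m^4 - m^3 - 34*m^2 + 4*m + 120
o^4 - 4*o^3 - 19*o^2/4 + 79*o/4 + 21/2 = (o - 7/2)*(o - 3)*(o + 1/2)*(o + 2)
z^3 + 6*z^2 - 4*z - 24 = (z - 2)*(z + 2)*(z + 6)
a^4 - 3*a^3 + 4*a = a*(a - 2)^2*(a + 1)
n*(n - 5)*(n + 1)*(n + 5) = n^4 + n^3 - 25*n^2 - 25*n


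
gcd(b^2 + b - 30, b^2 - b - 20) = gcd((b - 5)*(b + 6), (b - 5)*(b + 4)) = b - 5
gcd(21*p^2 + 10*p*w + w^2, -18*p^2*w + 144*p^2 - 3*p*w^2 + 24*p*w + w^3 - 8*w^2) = 3*p + w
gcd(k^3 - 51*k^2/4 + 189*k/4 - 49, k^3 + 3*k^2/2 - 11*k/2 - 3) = 1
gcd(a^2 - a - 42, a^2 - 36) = a + 6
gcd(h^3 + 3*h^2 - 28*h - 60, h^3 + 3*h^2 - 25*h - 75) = h - 5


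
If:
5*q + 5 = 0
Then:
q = -1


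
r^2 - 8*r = r*(r - 8)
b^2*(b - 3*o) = b^3 - 3*b^2*o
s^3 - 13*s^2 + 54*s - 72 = (s - 6)*(s - 4)*(s - 3)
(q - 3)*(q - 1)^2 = q^3 - 5*q^2 + 7*q - 3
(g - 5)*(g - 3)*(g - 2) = g^3 - 10*g^2 + 31*g - 30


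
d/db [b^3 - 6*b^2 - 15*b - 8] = 3*b^2 - 12*b - 15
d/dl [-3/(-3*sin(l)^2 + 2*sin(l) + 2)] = 6*(1 - 3*sin(l))*cos(l)/(-3*sin(l)^2 + 2*sin(l) + 2)^2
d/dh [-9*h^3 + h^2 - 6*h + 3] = -27*h^2 + 2*h - 6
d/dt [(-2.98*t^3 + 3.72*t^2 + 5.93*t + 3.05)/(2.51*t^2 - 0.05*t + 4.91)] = (-7.4798*t^4 + 0.297999999999998*t^3 - 58.9657*t^2 + 21.2194*t + 29.2688)/(6.3001*t^4 - 0.251*t^3 + 24.6507*t^2 - 0.491*t + 24.1081)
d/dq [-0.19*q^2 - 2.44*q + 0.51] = -0.38*q - 2.44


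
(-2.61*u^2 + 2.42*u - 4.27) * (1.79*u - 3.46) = -4.6719*u^3 + 13.3624*u^2 - 16.0165*u + 14.7742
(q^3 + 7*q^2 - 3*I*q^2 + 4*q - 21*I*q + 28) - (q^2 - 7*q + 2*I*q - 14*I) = q^3 + 6*q^2 - 3*I*q^2 + 11*q - 23*I*q + 28 + 14*I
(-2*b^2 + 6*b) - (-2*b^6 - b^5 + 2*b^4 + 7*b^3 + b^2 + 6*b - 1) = 2*b^6 + b^5 - 2*b^4 - 7*b^3 - 3*b^2 + 1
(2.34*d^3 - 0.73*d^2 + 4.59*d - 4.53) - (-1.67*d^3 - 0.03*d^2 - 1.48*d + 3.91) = 4.01*d^3 - 0.7*d^2 + 6.07*d - 8.44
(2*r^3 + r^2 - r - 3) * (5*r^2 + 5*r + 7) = 10*r^5 + 15*r^4 + 14*r^3 - 13*r^2 - 22*r - 21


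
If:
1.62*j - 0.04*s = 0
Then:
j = 0.0246913580246914*s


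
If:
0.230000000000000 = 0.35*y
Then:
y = 0.66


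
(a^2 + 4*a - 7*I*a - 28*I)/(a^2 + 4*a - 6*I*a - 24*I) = (a - 7*I)/(a - 6*I)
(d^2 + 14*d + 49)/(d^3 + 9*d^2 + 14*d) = (d + 7)/(d*(d + 2))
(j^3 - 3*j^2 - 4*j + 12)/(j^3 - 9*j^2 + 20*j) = (j^3 - 3*j^2 - 4*j + 12)/(j*(j^2 - 9*j + 20))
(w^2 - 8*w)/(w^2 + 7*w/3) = 3*(w - 8)/(3*w + 7)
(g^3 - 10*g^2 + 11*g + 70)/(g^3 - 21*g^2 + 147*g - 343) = (g^2 - 3*g - 10)/(g^2 - 14*g + 49)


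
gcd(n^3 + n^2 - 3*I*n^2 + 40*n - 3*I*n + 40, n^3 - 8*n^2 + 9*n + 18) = n + 1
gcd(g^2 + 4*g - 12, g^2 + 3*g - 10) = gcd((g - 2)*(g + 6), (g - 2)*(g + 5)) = g - 2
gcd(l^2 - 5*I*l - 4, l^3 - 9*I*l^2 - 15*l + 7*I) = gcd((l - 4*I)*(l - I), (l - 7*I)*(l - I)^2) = l - I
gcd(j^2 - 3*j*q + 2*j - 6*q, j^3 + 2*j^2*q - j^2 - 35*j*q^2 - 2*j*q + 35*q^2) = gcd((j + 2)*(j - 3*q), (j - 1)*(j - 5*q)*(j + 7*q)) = 1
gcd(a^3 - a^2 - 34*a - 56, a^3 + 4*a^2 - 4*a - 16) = a^2 + 6*a + 8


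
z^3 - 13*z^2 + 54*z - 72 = (z - 6)*(z - 4)*(z - 3)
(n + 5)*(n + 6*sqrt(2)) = n^2 + 5*n + 6*sqrt(2)*n + 30*sqrt(2)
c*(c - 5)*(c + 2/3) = c^3 - 13*c^2/3 - 10*c/3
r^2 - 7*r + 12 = (r - 4)*(r - 3)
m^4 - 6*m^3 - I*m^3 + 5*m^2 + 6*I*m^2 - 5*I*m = m*(m - 5)*(m - 1)*(m - I)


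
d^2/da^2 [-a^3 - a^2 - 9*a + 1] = -6*a - 2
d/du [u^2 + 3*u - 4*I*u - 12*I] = 2*u + 3 - 4*I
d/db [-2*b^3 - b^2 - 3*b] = -6*b^2 - 2*b - 3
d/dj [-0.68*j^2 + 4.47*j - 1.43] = 4.47 - 1.36*j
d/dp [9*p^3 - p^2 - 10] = p*(27*p - 2)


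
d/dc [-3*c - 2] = -3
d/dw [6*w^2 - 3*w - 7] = 12*w - 3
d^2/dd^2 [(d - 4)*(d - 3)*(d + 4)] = 6*d - 6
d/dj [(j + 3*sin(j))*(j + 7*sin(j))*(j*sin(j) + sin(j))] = (j + 1)*(j + 3*sin(j))*(7*cos(j) + 1)*sin(j) + (j + 1)*(j + 7*sin(j))*(3*cos(j) + 1)*sin(j) + (j + 3*sin(j))*(j + 7*sin(j))*(j*cos(j) + sqrt(2)*sin(j + pi/4))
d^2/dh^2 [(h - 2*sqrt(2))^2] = 2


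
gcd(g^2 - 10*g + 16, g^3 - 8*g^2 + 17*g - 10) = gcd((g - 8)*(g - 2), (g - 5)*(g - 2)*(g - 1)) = g - 2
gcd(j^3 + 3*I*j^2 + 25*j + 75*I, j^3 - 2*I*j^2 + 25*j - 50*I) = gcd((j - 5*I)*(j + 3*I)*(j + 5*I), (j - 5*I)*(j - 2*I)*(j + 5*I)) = j^2 + 25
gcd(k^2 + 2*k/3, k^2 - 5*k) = k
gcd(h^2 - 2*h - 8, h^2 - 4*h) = h - 4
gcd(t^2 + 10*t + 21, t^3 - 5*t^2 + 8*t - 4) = 1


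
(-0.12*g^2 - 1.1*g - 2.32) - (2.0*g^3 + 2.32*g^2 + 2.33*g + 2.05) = -2.0*g^3 - 2.44*g^2 - 3.43*g - 4.37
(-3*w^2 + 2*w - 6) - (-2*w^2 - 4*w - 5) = -w^2 + 6*w - 1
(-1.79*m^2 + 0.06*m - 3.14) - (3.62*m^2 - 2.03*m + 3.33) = -5.41*m^2 + 2.09*m - 6.47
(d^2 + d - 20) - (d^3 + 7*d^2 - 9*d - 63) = -d^3 - 6*d^2 + 10*d + 43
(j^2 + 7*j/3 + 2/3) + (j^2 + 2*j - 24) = 2*j^2 + 13*j/3 - 70/3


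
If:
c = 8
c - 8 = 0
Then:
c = 8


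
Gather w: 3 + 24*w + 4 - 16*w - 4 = 8*w + 3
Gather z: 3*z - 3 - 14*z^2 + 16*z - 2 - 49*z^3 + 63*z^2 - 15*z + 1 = -49*z^3 + 49*z^2 + 4*z - 4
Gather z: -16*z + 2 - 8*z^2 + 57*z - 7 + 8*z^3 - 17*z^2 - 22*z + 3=8*z^3 - 25*z^2 + 19*z - 2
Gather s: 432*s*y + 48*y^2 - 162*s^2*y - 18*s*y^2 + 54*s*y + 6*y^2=-162*s^2*y + s*(-18*y^2 + 486*y) + 54*y^2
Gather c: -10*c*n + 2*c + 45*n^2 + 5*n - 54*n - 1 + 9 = c*(2 - 10*n) + 45*n^2 - 49*n + 8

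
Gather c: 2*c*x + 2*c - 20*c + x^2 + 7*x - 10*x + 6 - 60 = c*(2*x - 18) + x^2 - 3*x - 54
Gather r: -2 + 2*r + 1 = 2*r - 1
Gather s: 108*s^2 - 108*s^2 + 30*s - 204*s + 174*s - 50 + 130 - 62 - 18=0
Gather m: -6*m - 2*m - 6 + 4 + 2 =-8*m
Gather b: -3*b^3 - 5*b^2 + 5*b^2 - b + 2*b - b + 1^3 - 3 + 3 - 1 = -3*b^3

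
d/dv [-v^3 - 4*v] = -3*v^2 - 4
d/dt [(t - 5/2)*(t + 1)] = 2*t - 3/2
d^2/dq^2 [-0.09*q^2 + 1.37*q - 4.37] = -0.180000000000000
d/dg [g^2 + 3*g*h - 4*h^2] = 2*g + 3*h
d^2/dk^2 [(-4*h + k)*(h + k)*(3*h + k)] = 6*k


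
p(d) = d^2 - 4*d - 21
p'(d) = 2*d - 4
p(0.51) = -22.78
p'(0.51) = -2.98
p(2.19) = -24.96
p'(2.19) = 0.38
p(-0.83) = -16.99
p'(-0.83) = -5.66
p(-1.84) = -10.25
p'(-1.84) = -7.68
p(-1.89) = -9.87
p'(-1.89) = -7.78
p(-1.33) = -13.91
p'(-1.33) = -6.66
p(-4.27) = 14.31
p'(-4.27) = -12.54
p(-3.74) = 7.95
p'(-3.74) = -11.48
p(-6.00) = 39.00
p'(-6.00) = -16.00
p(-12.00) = 171.00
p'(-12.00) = -28.00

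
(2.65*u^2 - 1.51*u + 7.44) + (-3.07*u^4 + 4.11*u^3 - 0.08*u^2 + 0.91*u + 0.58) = -3.07*u^4 + 4.11*u^3 + 2.57*u^2 - 0.6*u + 8.02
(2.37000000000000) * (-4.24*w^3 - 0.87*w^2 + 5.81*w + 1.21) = -10.0488*w^3 - 2.0619*w^2 + 13.7697*w + 2.8677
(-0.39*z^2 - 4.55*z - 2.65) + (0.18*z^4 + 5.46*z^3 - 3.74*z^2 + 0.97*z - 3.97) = 0.18*z^4 + 5.46*z^3 - 4.13*z^2 - 3.58*z - 6.62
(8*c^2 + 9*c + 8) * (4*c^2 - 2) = 32*c^4 + 36*c^3 + 16*c^2 - 18*c - 16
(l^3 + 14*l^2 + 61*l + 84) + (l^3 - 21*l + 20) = 2*l^3 + 14*l^2 + 40*l + 104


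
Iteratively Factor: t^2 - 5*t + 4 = (t - 4)*(t - 1)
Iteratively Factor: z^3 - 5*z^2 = (z)*(z^2 - 5*z) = z*(z - 5)*(z)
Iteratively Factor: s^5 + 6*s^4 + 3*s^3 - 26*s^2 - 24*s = (s + 4)*(s^4 + 2*s^3 - 5*s^2 - 6*s) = (s + 1)*(s + 4)*(s^3 + s^2 - 6*s) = (s - 2)*(s + 1)*(s + 4)*(s^2 + 3*s) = s*(s - 2)*(s + 1)*(s + 4)*(s + 3)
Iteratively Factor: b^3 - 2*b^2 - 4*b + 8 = (b + 2)*(b^2 - 4*b + 4) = (b - 2)*(b + 2)*(b - 2)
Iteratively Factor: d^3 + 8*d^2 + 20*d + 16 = (d + 4)*(d^2 + 4*d + 4) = (d + 2)*(d + 4)*(d + 2)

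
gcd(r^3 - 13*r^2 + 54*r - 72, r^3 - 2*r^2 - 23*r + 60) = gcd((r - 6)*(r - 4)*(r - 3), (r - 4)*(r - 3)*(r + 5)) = r^2 - 7*r + 12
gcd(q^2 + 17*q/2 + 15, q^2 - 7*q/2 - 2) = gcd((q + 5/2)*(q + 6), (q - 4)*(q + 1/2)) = 1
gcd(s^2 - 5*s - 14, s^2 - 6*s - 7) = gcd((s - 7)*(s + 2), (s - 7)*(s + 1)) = s - 7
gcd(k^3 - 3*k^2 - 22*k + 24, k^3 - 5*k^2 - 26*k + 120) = k - 6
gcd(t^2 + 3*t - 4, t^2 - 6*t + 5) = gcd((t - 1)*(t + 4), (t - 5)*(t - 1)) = t - 1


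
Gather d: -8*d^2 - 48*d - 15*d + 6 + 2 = -8*d^2 - 63*d + 8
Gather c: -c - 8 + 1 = -c - 7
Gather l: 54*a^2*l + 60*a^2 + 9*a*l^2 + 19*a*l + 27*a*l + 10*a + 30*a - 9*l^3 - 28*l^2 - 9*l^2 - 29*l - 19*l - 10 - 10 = 60*a^2 + 40*a - 9*l^3 + l^2*(9*a - 37) + l*(54*a^2 + 46*a - 48) - 20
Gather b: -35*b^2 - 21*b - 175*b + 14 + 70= -35*b^2 - 196*b + 84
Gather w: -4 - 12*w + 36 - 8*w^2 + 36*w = -8*w^2 + 24*w + 32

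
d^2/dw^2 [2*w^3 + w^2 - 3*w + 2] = 12*w + 2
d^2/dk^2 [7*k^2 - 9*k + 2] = 14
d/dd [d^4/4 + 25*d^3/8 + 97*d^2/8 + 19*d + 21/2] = d^3 + 75*d^2/8 + 97*d/4 + 19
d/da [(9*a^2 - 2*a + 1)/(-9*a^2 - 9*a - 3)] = (-33*a^2 - 12*a + 5)/(3*(9*a^4 + 18*a^3 + 15*a^2 + 6*a + 1))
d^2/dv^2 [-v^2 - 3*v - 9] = -2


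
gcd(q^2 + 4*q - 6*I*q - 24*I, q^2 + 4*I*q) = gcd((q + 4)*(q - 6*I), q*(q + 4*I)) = 1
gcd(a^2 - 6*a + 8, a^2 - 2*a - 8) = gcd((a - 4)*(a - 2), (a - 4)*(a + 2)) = a - 4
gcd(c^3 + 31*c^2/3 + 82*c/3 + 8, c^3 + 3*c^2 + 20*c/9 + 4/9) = c + 1/3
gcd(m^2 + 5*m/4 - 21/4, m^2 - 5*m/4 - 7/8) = m - 7/4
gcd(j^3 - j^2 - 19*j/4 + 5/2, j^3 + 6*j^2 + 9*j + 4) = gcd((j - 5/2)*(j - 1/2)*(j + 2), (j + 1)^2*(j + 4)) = 1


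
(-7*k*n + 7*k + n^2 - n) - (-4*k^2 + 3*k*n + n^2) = 4*k^2 - 10*k*n + 7*k - n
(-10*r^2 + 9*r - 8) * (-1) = 10*r^2 - 9*r + 8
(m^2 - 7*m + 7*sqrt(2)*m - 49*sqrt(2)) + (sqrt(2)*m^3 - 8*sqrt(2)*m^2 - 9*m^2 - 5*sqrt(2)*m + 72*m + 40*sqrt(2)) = sqrt(2)*m^3 - 8*sqrt(2)*m^2 - 8*m^2 + 2*sqrt(2)*m + 65*m - 9*sqrt(2)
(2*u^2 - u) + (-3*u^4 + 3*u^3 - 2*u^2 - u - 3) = -3*u^4 + 3*u^3 - 2*u - 3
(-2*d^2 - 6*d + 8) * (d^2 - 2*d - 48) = -2*d^4 - 2*d^3 + 116*d^2 + 272*d - 384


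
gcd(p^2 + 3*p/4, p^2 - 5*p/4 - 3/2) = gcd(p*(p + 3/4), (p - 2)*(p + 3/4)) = p + 3/4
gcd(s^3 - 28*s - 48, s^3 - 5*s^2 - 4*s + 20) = s + 2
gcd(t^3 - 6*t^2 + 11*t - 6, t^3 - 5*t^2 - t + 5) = t - 1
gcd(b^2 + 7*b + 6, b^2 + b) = b + 1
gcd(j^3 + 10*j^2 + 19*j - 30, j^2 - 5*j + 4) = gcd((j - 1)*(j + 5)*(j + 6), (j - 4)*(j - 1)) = j - 1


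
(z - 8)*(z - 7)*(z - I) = z^3 - 15*z^2 - I*z^2 + 56*z + 15*I*z - 56*I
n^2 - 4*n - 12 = (n - 6)*(n + 2)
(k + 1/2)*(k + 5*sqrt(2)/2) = k^2 + k/2 + 5*sqrt(2)*k/2 + 5*sqrt(2)/4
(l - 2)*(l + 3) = l^2 + l - 6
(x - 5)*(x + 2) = x^2 - 3*x - 10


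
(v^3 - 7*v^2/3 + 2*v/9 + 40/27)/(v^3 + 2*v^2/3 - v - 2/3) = (v^2 - 3*v + 20/9)/(v^2 - 1)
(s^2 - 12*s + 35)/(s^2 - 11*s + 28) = (s - 5)/(s - 4)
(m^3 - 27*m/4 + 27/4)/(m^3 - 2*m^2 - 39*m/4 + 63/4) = (2*m - 3)/(2*m - 7)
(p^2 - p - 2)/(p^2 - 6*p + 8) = (p + 1)/(p - 4)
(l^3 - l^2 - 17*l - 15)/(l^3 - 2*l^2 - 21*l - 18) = (l - 5)/(l - 6)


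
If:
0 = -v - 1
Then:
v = -1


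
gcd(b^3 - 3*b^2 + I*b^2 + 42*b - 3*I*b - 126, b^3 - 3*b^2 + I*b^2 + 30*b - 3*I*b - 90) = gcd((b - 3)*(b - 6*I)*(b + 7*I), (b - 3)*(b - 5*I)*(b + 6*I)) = b - 3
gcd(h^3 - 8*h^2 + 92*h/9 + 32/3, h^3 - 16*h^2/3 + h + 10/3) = h + 2/3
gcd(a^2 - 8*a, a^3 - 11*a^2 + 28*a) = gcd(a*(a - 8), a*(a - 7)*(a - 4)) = a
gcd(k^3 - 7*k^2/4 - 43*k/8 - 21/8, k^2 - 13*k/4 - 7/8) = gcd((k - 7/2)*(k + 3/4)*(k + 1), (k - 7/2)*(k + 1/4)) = k - 7/2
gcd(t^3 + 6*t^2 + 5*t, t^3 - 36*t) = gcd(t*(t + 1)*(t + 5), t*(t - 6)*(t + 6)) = t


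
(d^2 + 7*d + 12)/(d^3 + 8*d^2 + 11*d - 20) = (d + 3)/(d^2 + 4*d - 5)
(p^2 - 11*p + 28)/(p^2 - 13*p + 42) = (p - 4)/(p - 6)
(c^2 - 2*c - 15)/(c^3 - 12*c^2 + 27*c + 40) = (c + 3)/(c^2 - 7*c - 8)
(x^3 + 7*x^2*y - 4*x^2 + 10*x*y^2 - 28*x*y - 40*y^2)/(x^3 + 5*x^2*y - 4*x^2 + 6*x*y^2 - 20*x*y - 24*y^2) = (x + 5*y)/(x + 3*y)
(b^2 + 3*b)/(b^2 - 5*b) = (b + 3)/(b - 5)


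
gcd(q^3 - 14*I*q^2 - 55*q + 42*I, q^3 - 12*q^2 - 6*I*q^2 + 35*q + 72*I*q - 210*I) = q - 6*I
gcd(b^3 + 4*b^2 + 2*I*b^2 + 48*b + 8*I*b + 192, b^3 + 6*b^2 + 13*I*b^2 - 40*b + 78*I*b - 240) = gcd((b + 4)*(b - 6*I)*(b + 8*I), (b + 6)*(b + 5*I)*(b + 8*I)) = b + 8*I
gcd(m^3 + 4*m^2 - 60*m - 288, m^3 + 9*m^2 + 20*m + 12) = m + 6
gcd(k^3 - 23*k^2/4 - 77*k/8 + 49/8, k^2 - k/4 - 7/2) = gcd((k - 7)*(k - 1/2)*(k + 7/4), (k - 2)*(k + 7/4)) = k + 7/4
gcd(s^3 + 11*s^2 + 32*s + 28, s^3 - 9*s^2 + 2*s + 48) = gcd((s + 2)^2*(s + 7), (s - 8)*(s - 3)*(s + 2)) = s + 2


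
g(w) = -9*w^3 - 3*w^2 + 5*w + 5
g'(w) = -27*w^2 - 6*w + 5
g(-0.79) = 3.62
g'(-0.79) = -7.11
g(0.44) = 5.85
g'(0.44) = -2.87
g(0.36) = 5.99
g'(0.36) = -0.66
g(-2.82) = 168.87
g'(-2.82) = -192.79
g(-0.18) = 4.06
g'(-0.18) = 5.21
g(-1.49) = 20.66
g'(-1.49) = -46.00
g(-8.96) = 6193.26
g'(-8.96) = -2108.84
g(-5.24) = 1191.33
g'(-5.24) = -704.92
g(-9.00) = 6278.00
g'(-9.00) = -2128.00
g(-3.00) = 206.00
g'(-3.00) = -220.00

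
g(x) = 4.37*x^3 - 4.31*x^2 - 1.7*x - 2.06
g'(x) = 13.11*x^2 - 8.62*x - 1.7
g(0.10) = -2.27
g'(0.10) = -2.43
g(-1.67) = -31.59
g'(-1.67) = 49.26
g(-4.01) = -346.33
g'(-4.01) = 243.68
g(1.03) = -3.61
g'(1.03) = 3.33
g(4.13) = 225.25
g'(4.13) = 186.32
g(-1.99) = -50.18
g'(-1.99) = 67.37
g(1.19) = -2.82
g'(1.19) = 6.61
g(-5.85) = -1014.50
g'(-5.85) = 497.38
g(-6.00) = -1090.94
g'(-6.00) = 521.98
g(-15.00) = -15695.06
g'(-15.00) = 3077.35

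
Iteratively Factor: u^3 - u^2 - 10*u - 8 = (u - 4)*(u^2 + 3*u + 2) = (u - 4)*(u + 2)*(u + 1)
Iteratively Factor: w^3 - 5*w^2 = (w - 5)*(w^2) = w*(w - 5)*(w)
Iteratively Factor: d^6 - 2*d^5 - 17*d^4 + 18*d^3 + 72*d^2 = (d)*(d^5 - 2*d^4 - 17*d^3 + 18*d^2 + 72*d) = d*(d + 3)*(d^4 - 5*d^3 - 2*d^2 + 24*d) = d*(d + 2)*(d + 3)*(d^3 - 7*d^2 + 12*d) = d*(d - 4)*(d + 2)*(d + 3)*(d^2 - 3*d) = d^2*(d - 4)*(d + 2)*(d + 3)*(d - 3)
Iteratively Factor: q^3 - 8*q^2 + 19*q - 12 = (q - 4)*(q^2 - 4*q + 3) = (q - 4)*(q - 1)*(q - 3)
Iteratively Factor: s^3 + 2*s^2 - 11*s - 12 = (s + 1)*(s^2 + s - 12) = (s - 3)*(s + 1)*(s + 4)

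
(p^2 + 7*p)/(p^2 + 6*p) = (p + 7)/(p + 6)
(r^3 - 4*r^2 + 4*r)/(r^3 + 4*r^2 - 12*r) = (r - 2)/(r + 6)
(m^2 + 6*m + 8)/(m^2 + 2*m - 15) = (m^2 + 6*m + 8)/(m^2 + 2*m - 15)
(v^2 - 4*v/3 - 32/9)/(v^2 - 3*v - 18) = (-9*v^2 + 12*v + 32)/(9*(-v^2 + 3*v + 18))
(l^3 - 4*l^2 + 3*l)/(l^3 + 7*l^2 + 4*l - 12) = l*(l - 3)/(l^2 + 8*l + 12)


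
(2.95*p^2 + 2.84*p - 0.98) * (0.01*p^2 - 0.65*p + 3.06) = 0.0295*p^4 - 1.8891*p^3 + 7.1712*p^2 + 9.3274*p - 2.9988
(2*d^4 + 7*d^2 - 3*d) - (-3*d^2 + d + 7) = 2*d^4 + 10*d^2 - 4*d - 7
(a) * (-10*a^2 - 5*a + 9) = -10*a^3 - 5*a^2 + 9*a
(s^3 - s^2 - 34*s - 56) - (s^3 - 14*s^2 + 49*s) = 13*s^2 - 83*s - 56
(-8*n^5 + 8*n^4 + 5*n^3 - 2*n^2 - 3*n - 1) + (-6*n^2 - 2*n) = -8*n^5 + 8*n^4 + 5*n^3 - 8*n^2 - 5*n - 1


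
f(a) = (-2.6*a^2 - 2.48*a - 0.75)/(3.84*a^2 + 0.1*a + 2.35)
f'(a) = (-7.68*a - 0.1)*(-2.6*a^2 - 2.48*a - 0.75)/(3.84*a^2 + 0.1*a + 2.35)^2 + (-5.2*a - 2.48)/(3.84*a^2 + 0.1*a + 2.35) = (9.2632*a^2 - 6.46*a - 5.753)/(14.7456*a^4 + 0.768*a^3 + 18.058*a^2 + 0.47*a + 5.5225)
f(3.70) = -0.82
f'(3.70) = 0.03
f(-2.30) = -0.39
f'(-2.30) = 0.12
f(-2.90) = -0.45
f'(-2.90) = 0.08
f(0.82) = -0.90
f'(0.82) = -0.19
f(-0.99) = -0.14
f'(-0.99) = 0.27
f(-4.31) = -0.52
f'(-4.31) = 0.04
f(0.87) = -0.91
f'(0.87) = -0.15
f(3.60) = -0.83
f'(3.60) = 0.03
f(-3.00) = -0.46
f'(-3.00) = 0.07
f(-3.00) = -0.46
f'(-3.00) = 0.07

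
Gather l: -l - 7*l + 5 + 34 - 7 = 32 - 8*l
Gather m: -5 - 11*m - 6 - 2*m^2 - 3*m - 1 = -2*m^2 - 14*m - 12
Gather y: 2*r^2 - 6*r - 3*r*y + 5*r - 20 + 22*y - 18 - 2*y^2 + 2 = 2*r^2 - r - 2*y^2 + y*(22 - 3*r) - 36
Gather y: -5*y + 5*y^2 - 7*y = 5*y^2 - 12*y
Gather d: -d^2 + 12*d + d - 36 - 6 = -d^2 + 13*d - 42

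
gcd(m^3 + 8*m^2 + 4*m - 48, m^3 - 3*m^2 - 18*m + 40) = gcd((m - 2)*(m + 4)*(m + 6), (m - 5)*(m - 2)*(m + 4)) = m^2 + 2*m - 8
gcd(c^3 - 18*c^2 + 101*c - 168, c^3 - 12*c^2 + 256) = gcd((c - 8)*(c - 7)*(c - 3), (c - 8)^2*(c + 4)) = c - 8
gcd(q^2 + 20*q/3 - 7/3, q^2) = 1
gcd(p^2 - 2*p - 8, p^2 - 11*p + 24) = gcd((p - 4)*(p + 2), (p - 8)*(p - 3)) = 1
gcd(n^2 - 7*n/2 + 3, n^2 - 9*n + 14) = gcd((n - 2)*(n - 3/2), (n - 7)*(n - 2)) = n - 2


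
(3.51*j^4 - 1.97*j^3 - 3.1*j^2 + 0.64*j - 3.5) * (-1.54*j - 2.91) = -5.4054*j^5 - 7.1803*j^4 + 10.5067*j^3 + 8.0354*j^2 + 3.5276*j + 10.185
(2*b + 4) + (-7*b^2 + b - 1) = -7*b^2 + 3*b + 3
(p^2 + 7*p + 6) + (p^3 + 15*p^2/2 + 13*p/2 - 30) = p^3 + 17*p^2/2 + 27*p/2 - 24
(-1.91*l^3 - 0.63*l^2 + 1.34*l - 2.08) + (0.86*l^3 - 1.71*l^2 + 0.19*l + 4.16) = -1.05*l^3 - 2.34*l^2 + 1.53*l + 2.08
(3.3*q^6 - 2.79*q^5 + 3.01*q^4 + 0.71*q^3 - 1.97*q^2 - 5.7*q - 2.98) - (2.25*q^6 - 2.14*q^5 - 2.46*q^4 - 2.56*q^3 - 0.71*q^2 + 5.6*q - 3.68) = 1.05*q^6 - 0.65*q^5 + 5.47*q^4 + 3.27*q^3 - 1.26*q^2 - 11.3*q + 0.7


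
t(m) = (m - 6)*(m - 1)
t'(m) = 2*m - 7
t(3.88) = -6.11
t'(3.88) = 0.76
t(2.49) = -5.23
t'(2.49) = -2.02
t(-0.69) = 11.31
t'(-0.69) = -8.38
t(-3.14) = 37.84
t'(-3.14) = -13.28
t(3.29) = -6.21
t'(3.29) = -0.42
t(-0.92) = 13.29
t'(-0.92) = -8.84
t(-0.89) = 13.02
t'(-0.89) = -8.78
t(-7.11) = 106.32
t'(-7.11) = -21.22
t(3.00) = -6.00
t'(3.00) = -1.00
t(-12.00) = 234.00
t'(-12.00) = -31.00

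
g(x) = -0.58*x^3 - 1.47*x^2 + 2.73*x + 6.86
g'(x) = -1.74*x^2 - 2.94*x + 2.73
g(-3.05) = 1.31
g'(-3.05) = -4.49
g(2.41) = -3.22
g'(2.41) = -14.46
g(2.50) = -4.56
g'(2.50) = -15.50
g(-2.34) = -0.15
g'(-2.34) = 0.08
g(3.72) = -33.18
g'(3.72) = -32.29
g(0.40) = 7.68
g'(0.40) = 1.28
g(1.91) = 2.67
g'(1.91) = -9.23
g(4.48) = -62.56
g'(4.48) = -45.36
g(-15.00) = 1592.66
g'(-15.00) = -344.67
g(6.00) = -154.96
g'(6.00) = -77.55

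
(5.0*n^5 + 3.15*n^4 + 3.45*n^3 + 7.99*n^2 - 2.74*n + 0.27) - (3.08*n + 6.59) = 5.0*n^5 + 3.15*n^4 + 3.45*n^3 + 7.99*n^2 - 5.82*n - 6.32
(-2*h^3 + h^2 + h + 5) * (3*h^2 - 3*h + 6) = -6*h^5 + 9*h^4 - 12*h^3 + 18*h^2 - 9*h + 30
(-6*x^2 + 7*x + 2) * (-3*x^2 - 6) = 18*x^4 - 21*x^3 + 30*x^2 - 42*x - 12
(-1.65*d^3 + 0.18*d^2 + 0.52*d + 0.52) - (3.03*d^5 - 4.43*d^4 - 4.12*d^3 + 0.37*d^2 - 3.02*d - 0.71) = -3.03*d^5 + 4.43*d^4 + 2.47*d^3 - 0.19*d^2 + 3.54*d + 1.23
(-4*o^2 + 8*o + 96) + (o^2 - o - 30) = -3*o^2 + 7*o + 66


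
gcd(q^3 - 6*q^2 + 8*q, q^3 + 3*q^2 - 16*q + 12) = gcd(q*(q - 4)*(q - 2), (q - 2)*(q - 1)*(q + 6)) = q - 2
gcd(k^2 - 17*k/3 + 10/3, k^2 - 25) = k - 5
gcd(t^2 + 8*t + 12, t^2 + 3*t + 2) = t + 2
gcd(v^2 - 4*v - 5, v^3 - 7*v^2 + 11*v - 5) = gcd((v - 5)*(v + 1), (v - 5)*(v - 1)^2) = v - 5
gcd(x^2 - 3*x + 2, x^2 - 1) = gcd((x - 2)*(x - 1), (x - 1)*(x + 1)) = x - 1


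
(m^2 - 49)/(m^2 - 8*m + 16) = (m^2 - 49)/(m^2 - 8*m + 16)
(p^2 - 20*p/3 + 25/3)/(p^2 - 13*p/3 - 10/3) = (3*p - 5)/(3*p + 2)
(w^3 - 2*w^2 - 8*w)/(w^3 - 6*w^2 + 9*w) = (w^2 - 2*w - 8)/(w^2 - 6*w + 9)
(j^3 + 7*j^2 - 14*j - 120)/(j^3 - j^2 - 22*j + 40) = (j + 6)/(j - 2)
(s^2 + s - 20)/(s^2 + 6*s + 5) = (s - 4)/(s + 1)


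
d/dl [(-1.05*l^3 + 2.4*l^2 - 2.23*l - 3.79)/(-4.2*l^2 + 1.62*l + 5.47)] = (4.41*l^4 - 3.402*l^3 - 22.7085*l^2 - 5.58000000000001*l - 6.0583)/(17.64*l^4 - 13.608*l^3 - 43.3236*l^2 + 17.7228*l + 29.9209)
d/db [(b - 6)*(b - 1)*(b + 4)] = 3*b^2 - 6*b - 22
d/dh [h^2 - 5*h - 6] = 2*h - 5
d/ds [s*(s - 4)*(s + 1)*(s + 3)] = 4*s^3 - 26*s - 12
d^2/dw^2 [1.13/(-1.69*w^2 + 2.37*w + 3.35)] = (-6.454786*w^2 + 9.051978*w + 1.13*(3.38*w - 2.37)*(6.76*w - 4.74) + 12.79499)/(-1.69*w^2 + 2.37*w + 3.35)^3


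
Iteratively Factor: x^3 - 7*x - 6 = (x + 1)*(x^2 - x - 6) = (x + 1)*(x + 2)*(x - 3)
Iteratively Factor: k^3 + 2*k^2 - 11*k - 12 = (k - 3)*(k^2 + 5*k + 4) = (k - 3)*(k + 1)*(k + 4)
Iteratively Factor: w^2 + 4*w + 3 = (w + 3)*(w + 1)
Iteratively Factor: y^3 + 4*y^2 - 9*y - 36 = (y + 3)*(y^2 + y - 12) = (y - 3)*(y + 3)*(y + 4)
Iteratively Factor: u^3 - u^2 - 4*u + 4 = (u - 2)*(u^2 + u - 2) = (u - 2)*(u + 2)*(u - 1)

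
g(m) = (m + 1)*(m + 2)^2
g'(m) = (m + 1)*(2*m + 4) + (m + 2)^2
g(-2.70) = -0.83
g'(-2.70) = 2.87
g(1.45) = 29.16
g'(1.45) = 28.81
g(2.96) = 97.42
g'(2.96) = 63.88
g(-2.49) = -0.36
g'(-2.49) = 1.70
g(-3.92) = -10.76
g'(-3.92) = 14.90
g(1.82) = 41.15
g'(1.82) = 36.14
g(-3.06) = -2.31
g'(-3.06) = 5.49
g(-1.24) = -0.14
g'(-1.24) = 0.21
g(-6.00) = -80.00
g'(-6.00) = 56.00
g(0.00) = 4.00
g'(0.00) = 8.00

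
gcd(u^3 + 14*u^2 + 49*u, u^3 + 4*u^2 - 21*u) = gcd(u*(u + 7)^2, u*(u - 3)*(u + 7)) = u^2 + 7*u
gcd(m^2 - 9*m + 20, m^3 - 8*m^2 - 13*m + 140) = m - 5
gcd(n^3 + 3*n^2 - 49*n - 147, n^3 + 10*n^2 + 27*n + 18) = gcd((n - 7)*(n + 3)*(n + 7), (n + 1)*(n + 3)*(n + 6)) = n + 3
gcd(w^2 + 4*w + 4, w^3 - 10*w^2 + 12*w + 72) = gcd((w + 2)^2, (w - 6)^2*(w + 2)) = w + 2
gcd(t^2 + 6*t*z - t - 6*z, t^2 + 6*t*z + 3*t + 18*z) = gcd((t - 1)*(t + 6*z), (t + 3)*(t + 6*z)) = t + 6*z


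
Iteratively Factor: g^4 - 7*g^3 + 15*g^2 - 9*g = (g - 1)*(g^3 - 6*g^2 + 9*g) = g*(g - 1)*(g^2 - 6*g + 9) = g*(g - 3)*(g - 1)*(g - 3)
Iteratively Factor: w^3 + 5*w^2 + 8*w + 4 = (w + 1)*(w^2 + 4*w + 4) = (w + 1)*(w + 2)*(w + 2)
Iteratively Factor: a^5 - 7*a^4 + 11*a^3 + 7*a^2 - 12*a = (a)*(a^4 - 7*a^3 + 11*a^2 + 7*a - 12) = a*(a - 1)*(a^3 - 6*a^2 + 5*a + 12) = a*(a - 4)*(a - 1)*(a^2 - 2*a - 3) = a*(a - 4)*(a - 3)*(a - 1)*(a + 1)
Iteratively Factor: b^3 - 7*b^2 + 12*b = (b - 4)*(b^2 - 3*b) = (b - 4)*(b - 3)*(b)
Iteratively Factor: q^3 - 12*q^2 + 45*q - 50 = (q - 5)*(q^2 - 7*q + 10) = (q - 5)*(q - 2)*(q - 5)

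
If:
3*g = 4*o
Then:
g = 4*o/3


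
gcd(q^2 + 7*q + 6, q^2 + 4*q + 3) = q + 1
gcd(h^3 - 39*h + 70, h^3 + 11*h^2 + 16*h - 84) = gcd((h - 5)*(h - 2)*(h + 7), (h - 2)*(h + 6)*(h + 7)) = h^2 + 5*h - 14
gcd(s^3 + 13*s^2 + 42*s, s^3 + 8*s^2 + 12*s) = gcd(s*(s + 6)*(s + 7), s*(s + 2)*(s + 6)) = s^2 + 6*s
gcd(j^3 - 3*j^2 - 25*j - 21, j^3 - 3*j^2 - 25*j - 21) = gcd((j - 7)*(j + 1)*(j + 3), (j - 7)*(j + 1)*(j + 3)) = j^3 - 3*j^2 - 25*j - 21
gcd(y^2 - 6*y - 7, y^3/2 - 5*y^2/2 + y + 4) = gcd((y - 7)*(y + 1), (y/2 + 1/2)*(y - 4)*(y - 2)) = y + 1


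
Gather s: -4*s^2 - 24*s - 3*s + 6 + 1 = -4*s^2 - 27*s + 7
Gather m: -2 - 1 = -3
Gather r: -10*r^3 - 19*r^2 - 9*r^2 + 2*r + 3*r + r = -10*r^3 - 28*r^2 + 6*r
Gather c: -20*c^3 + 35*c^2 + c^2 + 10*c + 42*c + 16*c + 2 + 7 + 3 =-20*c^3 + 36*c^2 + 68*c + 12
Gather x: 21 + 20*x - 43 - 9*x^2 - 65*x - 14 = -9*x^2 - 45*x - 36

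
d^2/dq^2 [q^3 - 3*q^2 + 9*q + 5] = 6*q - 6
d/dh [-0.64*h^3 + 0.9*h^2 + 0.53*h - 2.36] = -1.92*h^2 + 1.8*h + 0.53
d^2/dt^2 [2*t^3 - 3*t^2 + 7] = 12*t - 6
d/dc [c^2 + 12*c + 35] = 2*c + 12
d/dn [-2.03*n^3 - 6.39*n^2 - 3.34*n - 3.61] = -6.09*n^2 - 12.78*n - 3.34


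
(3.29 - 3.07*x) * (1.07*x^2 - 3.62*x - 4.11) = -3.2849*x^3 + 14.6337*x^2 + 0.7079*x - 13.5219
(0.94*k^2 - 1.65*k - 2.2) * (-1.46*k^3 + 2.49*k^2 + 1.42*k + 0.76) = -1.3724*k^5 + 4.7496*k^4 + 0.4383*k^3 - 7.1066*k^2 - 4.378*k - 1.672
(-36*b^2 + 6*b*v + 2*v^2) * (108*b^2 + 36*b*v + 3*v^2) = -3888*b^4 - 648*b^3*v + 324*b^2*v^2 + 90*b*v^3 + 6*v^4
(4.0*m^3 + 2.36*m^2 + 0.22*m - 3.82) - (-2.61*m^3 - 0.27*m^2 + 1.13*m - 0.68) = 6.61*m^3 + 2.63*m^2 - 0.91*m - 3.14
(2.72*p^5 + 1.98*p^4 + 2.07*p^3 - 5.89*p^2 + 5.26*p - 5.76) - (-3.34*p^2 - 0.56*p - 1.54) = 2.72*p^5 + 1.98*p^4 + 2.07*p^3 - 2.55*p^2 + 5.82*p - 4.22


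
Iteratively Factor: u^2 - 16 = (u + 4)*(u - 4)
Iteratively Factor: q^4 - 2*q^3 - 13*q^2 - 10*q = (q + 2)*(q^3 - 4*q^2 - 5*q) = (q - 5)*(q + 2)*(q^2 + q) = (q - 5)*(q + 1)*(q + 2)*(q)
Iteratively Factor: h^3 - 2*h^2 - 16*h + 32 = (h - 2)*(h^2 - 16) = (h - 4)*(h - 2)*(h + 4)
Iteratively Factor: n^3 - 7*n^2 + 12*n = (n)*(n^2 - 7*n + 12) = n*(n - 3)*(n - 4)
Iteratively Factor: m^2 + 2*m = (m + 2)*(m)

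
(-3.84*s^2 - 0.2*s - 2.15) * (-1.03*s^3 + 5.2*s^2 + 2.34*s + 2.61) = 3.9552*s^5 - 19.762*s^4 - 7.8111*s^3 - 21.6704*s^2 - 5.553*s - 5.6115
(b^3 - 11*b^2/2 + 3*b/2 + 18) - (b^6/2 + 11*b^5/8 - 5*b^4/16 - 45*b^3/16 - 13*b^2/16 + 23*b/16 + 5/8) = -b^6/2 - 11*b^5/8 + 5*b^4/16 + 61*b^3/16 - 75*b^2/16 + b/16 + 139/8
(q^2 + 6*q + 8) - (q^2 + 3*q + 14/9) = 3*q + 58/9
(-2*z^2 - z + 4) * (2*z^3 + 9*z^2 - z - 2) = -4*z^5 - 20*z^4 + z^3 + 41*z^2 - 2*z - 8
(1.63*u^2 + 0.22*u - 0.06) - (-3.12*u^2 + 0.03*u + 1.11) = 4.75*u^2 + 0.19*u - 1.17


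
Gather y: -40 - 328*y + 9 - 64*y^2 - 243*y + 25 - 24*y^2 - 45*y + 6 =-88*y^2 - 616*y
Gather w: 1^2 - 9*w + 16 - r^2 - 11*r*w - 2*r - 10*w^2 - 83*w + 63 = -r^2 - 2*r - 10*w^2 + w*(-11*r - 92) + 80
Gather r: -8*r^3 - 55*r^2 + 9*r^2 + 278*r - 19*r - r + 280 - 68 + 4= -8*r^3 - 46*r^2 + 258*r + 216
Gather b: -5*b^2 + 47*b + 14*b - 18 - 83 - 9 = -5*b^2 + 61*b - 110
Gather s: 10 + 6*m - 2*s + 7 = 6*m - 2*s + 17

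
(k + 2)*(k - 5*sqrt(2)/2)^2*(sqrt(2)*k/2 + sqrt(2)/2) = sqrt(2)*k^4/2 - 5*k^3 + 3*sqrt(2)*k^3/2 - 15*k^2 + 29*sqrt(2)*k^2/4 - 10*k + 75*sqrt(2)*k/4 + 25*sqrt(2)/2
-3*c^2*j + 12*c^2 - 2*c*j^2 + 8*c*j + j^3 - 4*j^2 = (-3*c + j)*(c + j)*(j - 4)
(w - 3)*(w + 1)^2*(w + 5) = w^4 + 4*w^3 - 10*w^2 - 28*w - 15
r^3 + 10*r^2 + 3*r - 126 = (r - 3)*(r + 6)*(r + 7)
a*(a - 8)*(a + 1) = a^3 - 7*a^2 - 8*a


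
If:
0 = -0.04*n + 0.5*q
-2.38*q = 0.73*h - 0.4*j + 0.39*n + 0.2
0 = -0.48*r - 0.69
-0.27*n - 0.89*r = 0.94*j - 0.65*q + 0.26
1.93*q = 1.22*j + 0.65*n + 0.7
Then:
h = 9.09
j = 3.29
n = -9.51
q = -0.76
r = -1.44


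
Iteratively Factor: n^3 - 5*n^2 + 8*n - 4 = (n - 2)*(n^2 - 3*n + 2) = (n - 2)*(n - 1)*(n - 2)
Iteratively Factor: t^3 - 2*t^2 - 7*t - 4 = (t + 1)*(t^2 - 3*t - 4) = (t + 1)^2*(t - 4)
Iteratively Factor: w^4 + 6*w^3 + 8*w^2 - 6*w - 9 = (w + 1)*(w^3 + 5*w^2 + 3*w - 9) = (w - 1)*(w + 1)*(w^2 + 6*w + 9) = (w - 1)*(w + 1)*(w + 3)*(w + 3)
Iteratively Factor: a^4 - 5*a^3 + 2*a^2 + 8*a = (a + 1)*(a^3 - 6*a^2 + 8*a) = (a - 4)*(a + 1)*(a^2 - 2*a) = (a - 4)*(a - 2)*(a + 1)*(a)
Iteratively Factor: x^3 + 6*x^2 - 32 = (x + 4)*(x^2 + 2*x - 8) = (x + 4)^2*(x - 2)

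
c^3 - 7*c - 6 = (c - 3)*(c + 1)*(c + 2)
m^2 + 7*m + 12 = (m + 3)*(m + 4)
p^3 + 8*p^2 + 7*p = p*(p + 1)*(p + 7)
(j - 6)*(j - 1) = j^2 - 7*j + 6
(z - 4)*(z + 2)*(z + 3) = z^3 + z^2 - 14*z - 24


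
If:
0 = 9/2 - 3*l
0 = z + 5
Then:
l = 3/2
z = -5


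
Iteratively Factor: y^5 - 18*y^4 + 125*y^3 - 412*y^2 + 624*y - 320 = (y - 4)*(y^4 - 14*y^3 + 69*y^2 - 136*y + 80) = (y - 4)^2*(y^3 - 10*y^2 + 29*y - 20) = (y - 4)^2*(y - 1)*(y^2 - 9*y + 20) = (y - 4)^3*(y - 1)*(y - 5)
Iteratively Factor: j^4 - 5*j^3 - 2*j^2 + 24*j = (j - 3)*(j^3 - 2*j^2 - 8*j) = j*(j - 3)*(j^2 - 2*j - 8) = j*(j - 3)*(j + 2)*(j - 4)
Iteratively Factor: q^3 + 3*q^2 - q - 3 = (q + 1)*(q^2 + 2*q - 3) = (q - 1)*(q + 1)*(q + 3)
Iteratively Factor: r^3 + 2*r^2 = (r)*(r^2 + 2*r) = r*(r + 2)*(r)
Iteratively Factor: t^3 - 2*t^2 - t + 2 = (t - 1)*(t^2 - t - 2) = (t - 1)*(t + 1)*(t - 2)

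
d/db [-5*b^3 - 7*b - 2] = -15*b^2 - 7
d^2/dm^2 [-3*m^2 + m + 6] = -6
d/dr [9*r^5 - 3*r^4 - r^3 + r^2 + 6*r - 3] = 45*r^4 - 12*r^3 - 3*r^2 + 2*r + 6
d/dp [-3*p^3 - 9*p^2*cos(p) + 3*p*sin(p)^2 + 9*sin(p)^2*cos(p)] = 9*p^2*sin(p) - 9*p^2 + 3*p*sin(2*p) - 18*p*cos(p) - 9*sin(p)/4 + 27*sin(3*p)/4 - 3*cos(2*p)/2 + 3/2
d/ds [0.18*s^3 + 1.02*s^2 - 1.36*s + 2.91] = 0.54*s^2 + 2.04*s - 1.36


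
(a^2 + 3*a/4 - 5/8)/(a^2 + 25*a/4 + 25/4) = (a - 1/2)/(a + 5)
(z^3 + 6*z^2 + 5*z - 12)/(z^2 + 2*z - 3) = z + 4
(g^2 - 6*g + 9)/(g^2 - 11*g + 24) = (g - 3)/(g - 8)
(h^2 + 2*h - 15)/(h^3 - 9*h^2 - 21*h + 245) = (h - 3)/(h^2 - 14*h + 49)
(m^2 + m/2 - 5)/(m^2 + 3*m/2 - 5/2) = (m - 2)/(m - 1)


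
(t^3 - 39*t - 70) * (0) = 0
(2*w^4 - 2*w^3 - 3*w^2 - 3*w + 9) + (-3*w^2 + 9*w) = 2*w^4 - 2*w^3 - 6*w^2 + 6*w + 9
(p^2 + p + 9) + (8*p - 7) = p^2 + 9*p + 2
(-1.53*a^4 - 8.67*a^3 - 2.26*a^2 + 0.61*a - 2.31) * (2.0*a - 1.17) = -3.06*a^5 - 15.5499*a^4 + 5.6239*a^3 + 3.8642*a^2 - 5.3337*a + 2.7027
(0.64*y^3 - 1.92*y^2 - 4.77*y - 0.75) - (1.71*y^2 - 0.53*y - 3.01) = 0.64*y^3 - 3.63*y^2 - 4.24*y + 2.26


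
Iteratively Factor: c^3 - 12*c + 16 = (c - 2)*(c^2 + 2*c - 8) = (c - 2)*(c + 4)*(c - 2)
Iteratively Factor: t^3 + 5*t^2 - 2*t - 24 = (t + 4)*(t^2 + t - 6) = (t - 2)*(t + 4)*(t + 3)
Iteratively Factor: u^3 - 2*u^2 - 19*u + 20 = (u - 1)*(u^2 - u - 20) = (u - 5)*(u - 1)*(u + 4)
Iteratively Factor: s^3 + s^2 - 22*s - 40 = (s - 5)*(s^2 + 6*s + 8) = (s - 5)*(s + 2)*(s + 4)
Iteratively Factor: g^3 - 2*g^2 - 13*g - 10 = (g + 2)*(g^2 - 4*g - 5) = (g - 5)*(g + 2)*(g + 1)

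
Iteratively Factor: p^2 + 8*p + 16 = (p + 4)*(p + 4)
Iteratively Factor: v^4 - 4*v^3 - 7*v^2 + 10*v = (v - 5)*(v^3 + v^2 - 2*v) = v*(v - 5)*(v^2 + v - 2) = v*(v - 5)*(v + 2)*(v - 1)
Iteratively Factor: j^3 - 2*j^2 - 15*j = (j - 5)*(j^2 + 3*j) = (j - 5)*(j + 3)*(j)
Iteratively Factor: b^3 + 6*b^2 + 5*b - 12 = (b + 3)*(b^2 + 3*b - 4) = (b - 1)*(b + 3)*(b + 4)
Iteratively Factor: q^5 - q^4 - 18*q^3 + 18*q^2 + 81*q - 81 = (q - 3)*(q^4 + 2*q^3 - 12*q^2 - 18*q + 27) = (q - 3)*(q + 3)*(q^3 - q^2 - 9*q + 9) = (q - 3)^2*(q + 3)*(q^2 + 2*q - 3) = (q - 3)^2*(q - 1)*(q + 3)*(q + 3)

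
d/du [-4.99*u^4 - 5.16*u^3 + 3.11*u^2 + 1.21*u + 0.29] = -19.96*u^3 - 15.48*u^2 + 6.22*u + 1.21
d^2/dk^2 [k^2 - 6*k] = 2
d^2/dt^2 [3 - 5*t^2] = -10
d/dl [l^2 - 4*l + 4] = 2*l - 4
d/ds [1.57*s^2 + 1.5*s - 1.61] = 3.14*s + 1.5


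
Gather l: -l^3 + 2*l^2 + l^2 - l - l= -l^3 + 3*l^2 - 2*l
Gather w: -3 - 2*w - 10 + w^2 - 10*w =w^2 - 12*w - 13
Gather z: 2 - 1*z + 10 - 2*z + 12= 24 - 3*z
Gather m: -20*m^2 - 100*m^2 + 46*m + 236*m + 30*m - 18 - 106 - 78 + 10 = -120*m^2 + 312*m - 192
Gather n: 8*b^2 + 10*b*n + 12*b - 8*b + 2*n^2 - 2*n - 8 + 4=8*b^2 + 4*b + 2*n^2 + n*(10*b - 2) - 4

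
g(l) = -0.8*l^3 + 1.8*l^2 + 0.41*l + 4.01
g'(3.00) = -10.39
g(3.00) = -0.16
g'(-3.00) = -31.99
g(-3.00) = 40.58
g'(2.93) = -9.65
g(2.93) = 0.54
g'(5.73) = -57.76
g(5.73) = -85.05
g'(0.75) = 1.76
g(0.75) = 4.99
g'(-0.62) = -2.74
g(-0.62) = 4.64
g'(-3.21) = -35.88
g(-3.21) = 47.70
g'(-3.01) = -32.17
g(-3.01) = 40.90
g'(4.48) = -31.63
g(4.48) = -29.96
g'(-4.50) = -64.39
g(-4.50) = 111.52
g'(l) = -2.4*l^2 + 3.6*l + 0.41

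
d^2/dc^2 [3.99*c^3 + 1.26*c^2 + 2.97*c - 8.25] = 23.94*c + 2.52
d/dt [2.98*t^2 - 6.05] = 5.96*t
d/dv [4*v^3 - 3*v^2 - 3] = 6*v*(2*v - 1)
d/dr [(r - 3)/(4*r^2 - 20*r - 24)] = (r^2 - 5*r - (r - 3)*(2*r - 5) - 6)/(4*(-r^2 + 5*r + 6)^2)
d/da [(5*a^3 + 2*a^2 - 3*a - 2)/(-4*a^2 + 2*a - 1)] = (-20*a^4 + 20*a^3 - 23*a^2 - 20*a + 7)/(16*a^4 - 16*a^3 + 12*a^2 - 4*a + 1)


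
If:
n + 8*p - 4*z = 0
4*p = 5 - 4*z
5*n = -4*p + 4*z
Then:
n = 5/13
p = 5/13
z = 45/52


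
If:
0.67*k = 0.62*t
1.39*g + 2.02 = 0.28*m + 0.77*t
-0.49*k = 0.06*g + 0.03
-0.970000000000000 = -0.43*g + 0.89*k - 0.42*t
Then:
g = 1.95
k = -0.30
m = 17.79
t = -0.32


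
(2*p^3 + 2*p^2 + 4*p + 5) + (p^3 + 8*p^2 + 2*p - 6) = 3*p^3 + 10*p^2 + 6*p - 1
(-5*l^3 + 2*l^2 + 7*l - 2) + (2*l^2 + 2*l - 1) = -5*l^3 + 4*l^2 + 9*l - 3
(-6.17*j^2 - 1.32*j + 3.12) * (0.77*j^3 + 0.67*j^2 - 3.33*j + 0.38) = -4.7509*j^5 - 5.1503*j^4 + 22.0641*j^3 + 4.1414*j^2 - 10.8912*j + 1.1856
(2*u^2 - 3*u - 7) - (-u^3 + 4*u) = u^3 + 2*u^2 - 7*u - 7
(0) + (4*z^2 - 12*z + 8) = 4*z^2 - 12*z + 8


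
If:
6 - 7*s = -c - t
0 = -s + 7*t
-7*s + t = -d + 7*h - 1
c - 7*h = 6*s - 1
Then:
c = 48*t - 6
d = 54*t - 6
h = 6*t/7 - 5/7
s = 7*t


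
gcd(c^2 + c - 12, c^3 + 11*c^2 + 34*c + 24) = c + 4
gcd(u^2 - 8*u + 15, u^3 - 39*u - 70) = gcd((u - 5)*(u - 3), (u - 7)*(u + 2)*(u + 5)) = 1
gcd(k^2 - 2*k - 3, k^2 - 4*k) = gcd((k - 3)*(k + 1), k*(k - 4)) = 1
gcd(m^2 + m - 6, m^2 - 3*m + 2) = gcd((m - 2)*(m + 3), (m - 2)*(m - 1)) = m - 2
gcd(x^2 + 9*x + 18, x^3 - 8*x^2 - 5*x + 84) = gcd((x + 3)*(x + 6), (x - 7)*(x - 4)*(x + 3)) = x + 3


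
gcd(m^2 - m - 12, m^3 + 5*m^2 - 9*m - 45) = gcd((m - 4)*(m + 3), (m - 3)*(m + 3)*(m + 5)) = m + 3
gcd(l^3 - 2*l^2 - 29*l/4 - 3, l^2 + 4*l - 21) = 1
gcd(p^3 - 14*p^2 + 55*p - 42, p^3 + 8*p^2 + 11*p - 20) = p - 1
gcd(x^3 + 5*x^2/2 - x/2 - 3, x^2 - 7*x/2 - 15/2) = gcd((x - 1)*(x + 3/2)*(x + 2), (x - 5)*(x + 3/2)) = x + 3/2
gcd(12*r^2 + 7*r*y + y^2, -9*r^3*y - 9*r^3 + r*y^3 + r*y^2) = 3*r + y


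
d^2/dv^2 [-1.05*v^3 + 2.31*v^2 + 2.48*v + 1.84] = 4.62 - 6.3*v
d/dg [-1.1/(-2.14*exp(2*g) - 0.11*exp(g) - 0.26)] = (-4.708*exp(g) - 0.121)*exp(g)/(2.14*exp(2*g) + 0.11*exp(g) + 0.26)^2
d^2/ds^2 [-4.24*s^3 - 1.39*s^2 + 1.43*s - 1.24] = -25.44*s - 2.78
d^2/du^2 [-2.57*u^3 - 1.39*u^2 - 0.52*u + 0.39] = -15.42*u - 2.78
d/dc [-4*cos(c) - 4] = 4*sin(c)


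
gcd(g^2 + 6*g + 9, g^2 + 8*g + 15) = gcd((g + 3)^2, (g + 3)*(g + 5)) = g + 3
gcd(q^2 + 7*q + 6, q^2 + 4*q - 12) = q + 6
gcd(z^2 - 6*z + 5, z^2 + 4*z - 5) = z - 1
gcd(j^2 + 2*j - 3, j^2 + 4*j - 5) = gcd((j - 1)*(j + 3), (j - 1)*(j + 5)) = j - 1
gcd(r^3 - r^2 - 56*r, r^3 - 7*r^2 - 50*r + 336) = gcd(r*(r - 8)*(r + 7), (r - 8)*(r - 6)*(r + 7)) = r^2 - r - 56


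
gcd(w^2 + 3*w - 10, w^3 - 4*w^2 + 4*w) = w - 2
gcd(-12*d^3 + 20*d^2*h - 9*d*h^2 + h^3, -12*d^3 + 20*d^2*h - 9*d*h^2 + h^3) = 12*d^3 - 20*d^2*h + 9*d*h^2 - h^3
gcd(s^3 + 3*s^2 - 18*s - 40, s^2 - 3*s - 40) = s + 5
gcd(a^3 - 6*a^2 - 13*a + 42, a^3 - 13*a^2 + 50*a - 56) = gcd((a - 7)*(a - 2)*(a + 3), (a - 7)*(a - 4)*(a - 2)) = a^2 - 9*a + 14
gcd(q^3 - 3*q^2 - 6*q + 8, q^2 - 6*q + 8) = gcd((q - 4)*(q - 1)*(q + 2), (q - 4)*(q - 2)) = q - 4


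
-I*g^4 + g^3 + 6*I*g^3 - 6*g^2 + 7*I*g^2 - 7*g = g*(g - 7)*(g + 1)*(-I*g + 1)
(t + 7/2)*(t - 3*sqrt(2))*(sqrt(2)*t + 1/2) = sqrt(2)*t^3 - 11*t^2/2 + 7*sqrt(2)*t^2/2 - 77*t/4 - 3*sqrt(2)*t/2 - 21*sqrt(2)/4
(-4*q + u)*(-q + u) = 4*q^2 - 5*q*u + u^2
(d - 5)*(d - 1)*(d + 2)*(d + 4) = d^4 - 23*d^2 - 18*d + 40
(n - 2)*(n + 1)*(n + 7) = n^3 + 6*n^2 - 9*n - 14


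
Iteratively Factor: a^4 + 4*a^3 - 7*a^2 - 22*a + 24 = (a + 4)*(a^3 - 7*a + 6) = (a - 1)*(a + 4)*(a^2 + a - 6) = (a - 2)*(a - 1)*(a + 4)*(a + 3)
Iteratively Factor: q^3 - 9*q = (q - 3)*(q^2 + 3*q) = (q - 3)*(q + 3)*(q)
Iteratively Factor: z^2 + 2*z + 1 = (z + 1)*(z + 1)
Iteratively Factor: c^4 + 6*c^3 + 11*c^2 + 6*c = (c)*(c^3 + 6*c^2 + 11*c + 6) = c*(c + 1)*(c^2 + 5*c + 6) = c*(c + 1)*(c + 2)*(c + 3)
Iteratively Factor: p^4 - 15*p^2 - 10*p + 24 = (p - 1)*(p^3 + p^2 - 14*p - 24) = (p - 1)*(p + 3)*(p^2 - 2*p - 8) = (p - 1)*(p + 2)*(p + 3)*(p - 4)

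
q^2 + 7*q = q*(q + 7)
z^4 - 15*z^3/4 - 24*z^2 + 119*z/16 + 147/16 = (z - 7)*(z - 3/4)*(z + 1/2)*(z + 7/2)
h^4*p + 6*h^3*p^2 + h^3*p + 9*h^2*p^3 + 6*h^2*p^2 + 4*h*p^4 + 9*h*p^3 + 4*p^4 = (h + p)^2*(h + 4*p)*(h*p + p)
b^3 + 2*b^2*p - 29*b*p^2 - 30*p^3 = (b - 5*p)*(b + p)*(b + 6*p)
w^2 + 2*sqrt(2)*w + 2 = (w + sqrt(2))^2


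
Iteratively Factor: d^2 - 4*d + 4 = (d - 2)*(d - 2)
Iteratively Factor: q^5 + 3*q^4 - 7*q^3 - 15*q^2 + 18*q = (q - 2)*(q^4 + 5*q^3 + 3*q^2 - 9*q) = (q - 2)*(q + 3)*(q^3 + 2*q^2 - 3*q) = q*(q - 2)*(q + 3)*(q^2 + 2*q - 3) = q*(q - 2)*(q - 1)*(q + 3)*(q + 3)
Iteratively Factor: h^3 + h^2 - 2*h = (h + 2)*(h^2 - h) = (h - 1)*(h + 2)*(h)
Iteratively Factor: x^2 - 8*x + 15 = (x - 5)*(x - 3)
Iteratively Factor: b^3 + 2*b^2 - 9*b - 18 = (b - 3)*(b^2 + 5*b + 6) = (b - 3)*(b + 2)*(b + 3)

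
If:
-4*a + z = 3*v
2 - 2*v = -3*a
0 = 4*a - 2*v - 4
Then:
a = 6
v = 10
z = 54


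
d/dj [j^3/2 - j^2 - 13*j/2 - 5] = 3*j^2/2 - 2*j - 13/2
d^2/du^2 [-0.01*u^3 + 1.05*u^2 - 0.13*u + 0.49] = 2.1 - 0.06*u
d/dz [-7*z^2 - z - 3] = -14*z - 1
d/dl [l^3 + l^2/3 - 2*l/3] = 3*l^2 + 2*l/3 - 2/3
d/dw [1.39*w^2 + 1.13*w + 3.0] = 2.78*w + 1.13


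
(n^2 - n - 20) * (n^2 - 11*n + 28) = n^4 - 12*n^3 + 19*n^2 + 192*n - 560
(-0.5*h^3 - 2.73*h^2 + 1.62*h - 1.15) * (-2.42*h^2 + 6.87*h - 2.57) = 1.21*h^5 + 3.1716*h^4 - 21.3905*h^3 + 20.9285*h^2 - 12.0639*h + 2.9555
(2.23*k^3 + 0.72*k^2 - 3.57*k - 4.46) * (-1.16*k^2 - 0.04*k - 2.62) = -2.5868*k^5 - 0.9244*k^4 - 1.7302*k^3 + 3.43*k^2 + 9.5318*k + 11.6852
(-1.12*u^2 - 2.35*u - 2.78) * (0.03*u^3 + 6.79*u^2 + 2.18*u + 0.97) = -0.0336*u^5 - 7.6753*u^4 - 18.4815*u^3 - 25.0856*u^2 - 8.3399*u - 2.6966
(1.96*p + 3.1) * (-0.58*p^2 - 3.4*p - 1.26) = -1.1368*p^3 - 8.462*p^2 - 13.0096*p - 3.906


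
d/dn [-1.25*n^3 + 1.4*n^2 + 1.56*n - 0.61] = -3.75*n^2 + 2.8*n + 1.56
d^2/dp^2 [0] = 0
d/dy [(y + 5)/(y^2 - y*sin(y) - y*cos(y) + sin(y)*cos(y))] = (y^2 - y*sin(y) - y*cos(y) + (y + 5)*(sqrt(2)*y*cos(y + pi/4) - 2*y + sqrt(2)*sin(y + pi/4) - cos(2*y)) + sin(2*y)/2)/((y - sin(y))^2*(y - cos(y))^2)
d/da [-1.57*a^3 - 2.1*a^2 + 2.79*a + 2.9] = -4.71*a^2 - 4.2*a + 2.79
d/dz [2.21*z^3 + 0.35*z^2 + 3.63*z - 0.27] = 6.63*z^2 + 0.7*z + 3.63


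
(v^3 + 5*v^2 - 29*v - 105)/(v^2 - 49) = (v^2 - 2*v - 15)/(v - 7)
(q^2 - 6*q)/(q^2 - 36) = q/(q + 6)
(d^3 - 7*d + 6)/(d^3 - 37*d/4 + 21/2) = 4*(d^3 - 7*d + 6)/(4*d^3 - 37*d + 42)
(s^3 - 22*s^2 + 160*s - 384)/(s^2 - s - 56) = (s^2 - 14*s + 48)/(s + 7)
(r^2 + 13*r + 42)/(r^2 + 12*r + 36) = (r + 7)/(r + 6)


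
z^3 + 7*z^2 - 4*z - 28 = (z - 2)*(z + 2)*(z + 7)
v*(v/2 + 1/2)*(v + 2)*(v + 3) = v^4/2 + 3*v^3 + 11*v^2/2 + 3*v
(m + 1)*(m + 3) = m^2 + 4*m + 3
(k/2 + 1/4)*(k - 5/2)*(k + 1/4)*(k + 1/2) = k^4/2 - 5*k^3/8 - 21*k^2/16 - 19*k/32 - 5/64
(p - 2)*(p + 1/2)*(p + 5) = p^3 + 7*p^2/2 - 17*p/2 - 5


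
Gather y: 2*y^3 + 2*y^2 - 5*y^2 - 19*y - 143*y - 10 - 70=2*y^3 - 3*y^2 - 162*y - 80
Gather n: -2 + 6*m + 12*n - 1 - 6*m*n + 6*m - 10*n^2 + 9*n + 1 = 12*m - 10*n^2 + n*(21 - 6*m) - 2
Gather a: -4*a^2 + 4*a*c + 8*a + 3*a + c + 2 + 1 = -4*a^2 + a*(4*c + 11) + c + 3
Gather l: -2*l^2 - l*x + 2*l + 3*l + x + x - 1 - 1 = -2*l^2 + l*(5 - x) + 2*x - 2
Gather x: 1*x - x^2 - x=-x^2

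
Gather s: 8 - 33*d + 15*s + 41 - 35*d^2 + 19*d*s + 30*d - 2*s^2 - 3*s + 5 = -35*d^2 - 3*d - 2*s^2 + s*(19*d + 12) + 54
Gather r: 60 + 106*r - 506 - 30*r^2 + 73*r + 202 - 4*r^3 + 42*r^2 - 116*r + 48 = -4*r^3 + 12*r^2 + 63*r - 196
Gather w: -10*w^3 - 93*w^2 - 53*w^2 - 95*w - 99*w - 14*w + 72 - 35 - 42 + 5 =-10*w^3 - 146*w^2 - 208*w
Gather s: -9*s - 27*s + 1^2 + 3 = 4 - 36*s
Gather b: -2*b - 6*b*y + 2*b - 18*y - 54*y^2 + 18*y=-6*b*y - 54*y^2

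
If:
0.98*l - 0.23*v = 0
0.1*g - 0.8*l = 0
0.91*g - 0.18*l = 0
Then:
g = 0.00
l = 0.00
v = 0.00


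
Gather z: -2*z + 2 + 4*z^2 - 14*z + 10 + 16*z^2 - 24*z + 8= 20*z^2 - 40*z + 20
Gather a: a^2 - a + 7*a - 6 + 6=a^2 + 6*a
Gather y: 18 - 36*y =18 - 36*y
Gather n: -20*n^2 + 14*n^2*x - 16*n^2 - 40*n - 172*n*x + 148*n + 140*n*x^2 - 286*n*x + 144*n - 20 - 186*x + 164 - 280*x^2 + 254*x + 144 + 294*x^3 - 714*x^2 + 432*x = n^2*(14*x - 36) + n*(140*x^2 - 458*x + 252) + 294*x^3 - 994*x^2 + 500*x + 288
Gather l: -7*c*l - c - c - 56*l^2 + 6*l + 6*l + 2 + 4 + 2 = -2*c - 56*l^2 + l*(12 - 7*c) + 8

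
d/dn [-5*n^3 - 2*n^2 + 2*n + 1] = -15*n^2 - 4*n + 2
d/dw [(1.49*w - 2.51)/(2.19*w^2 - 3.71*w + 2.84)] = (-3.2631*w^2 + 10.9938*w - 5.0805)/(4.7961*w^4 - 16.2498*w^3 + 26.2033*w^2 - 21.0728*w + 8.0656)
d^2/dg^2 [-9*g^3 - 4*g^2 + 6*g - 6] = -54*g - 8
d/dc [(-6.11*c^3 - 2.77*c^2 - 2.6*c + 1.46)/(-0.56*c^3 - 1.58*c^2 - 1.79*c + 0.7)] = (1.77635683940025e-15*c^5 + 8.10260000000001*c^4 + 18.9618*c^3 - 9.5279*c^2 + 0.7356*c + 0.7934)/(0.3136*c^6 + 1.7696*c^5 + 4.5012*c^4 + 4.8724*c^3 + 0.9921*c^2 - 2.506*c + 0.49)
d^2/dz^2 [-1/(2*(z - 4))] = -1/(z - 4)^3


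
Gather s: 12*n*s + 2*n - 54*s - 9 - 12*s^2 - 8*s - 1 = 2*n - 12*s^2 + s*(12*n - 62) - 10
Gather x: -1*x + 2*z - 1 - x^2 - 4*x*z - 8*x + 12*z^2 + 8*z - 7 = -x^2 + x*(-4*z - 9) + 12*z^2 + 10*z - 8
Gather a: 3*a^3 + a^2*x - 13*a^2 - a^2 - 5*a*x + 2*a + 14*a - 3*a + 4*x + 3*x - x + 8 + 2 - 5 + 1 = 3*a^3 + a^2*(x - 14) + a*(13 - 5*x) + 6*x + 6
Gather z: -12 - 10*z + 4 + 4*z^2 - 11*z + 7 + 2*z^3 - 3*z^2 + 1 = 2*z^3 + z^2 - 21*z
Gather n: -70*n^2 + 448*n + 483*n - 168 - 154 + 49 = -70*n^2 + 931*n - 273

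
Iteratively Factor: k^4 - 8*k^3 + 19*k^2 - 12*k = (k - 3)*(k^3 - 5*k^2 + 4*k) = (k - 3)*(k - 1)*(k^2 - 4*k) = k*(k - 3)*(k - 1)*(k - 4)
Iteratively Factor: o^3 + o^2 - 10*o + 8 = (o + 4)*(o^2 - 3*o + 2) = (o - 1)*(o + 4)*(o - 2)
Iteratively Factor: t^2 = (t)*(t)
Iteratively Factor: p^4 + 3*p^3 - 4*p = (p + 2)*(p^3 + p^2 - 2*p) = (p + 2)^2*(p^2 - p) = (p - 1)*(p + 2)^2*(p)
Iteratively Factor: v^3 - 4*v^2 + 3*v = (v - 3)*(v^2 - v) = v*(v - 3)*(v - 1)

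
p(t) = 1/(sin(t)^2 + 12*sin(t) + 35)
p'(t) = (-2*sin(t)*cos(t) - 12*cos(t))/(sin(t)^2 + 12*sin(t) + 35)^2 = -2*(sin(t) + 6)*cos(t)/(sin(t)^2 + 12*sin(t) + 35)^2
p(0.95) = 0.02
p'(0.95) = -0.00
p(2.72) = 0.02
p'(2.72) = 0.01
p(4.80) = 0.04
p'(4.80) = -0.00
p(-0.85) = 0.04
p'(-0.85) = -0.01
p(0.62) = 0.02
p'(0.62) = -0.01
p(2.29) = 0.02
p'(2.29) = 0.00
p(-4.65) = 0.02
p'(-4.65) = 0.00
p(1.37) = 0.02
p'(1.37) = -0.00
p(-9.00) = 0.03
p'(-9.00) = 0.01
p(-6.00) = 0.03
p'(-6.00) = -0.00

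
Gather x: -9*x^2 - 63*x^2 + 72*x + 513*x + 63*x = -72*x^2 + 648*x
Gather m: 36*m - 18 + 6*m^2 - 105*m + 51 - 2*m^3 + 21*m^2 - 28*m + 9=-2*m^3 + 27*m^2 - 97*m + 42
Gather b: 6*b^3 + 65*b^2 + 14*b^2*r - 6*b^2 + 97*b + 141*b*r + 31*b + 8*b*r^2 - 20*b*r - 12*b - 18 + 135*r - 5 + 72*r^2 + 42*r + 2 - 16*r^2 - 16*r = 6*b^3 + b^2*(14*r + 59) + b*(8*r^2 + 121*r + 116) + 56*r^2 + 161*r - 21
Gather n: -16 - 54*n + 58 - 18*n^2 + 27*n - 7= -18*n^2 - 27*n + 35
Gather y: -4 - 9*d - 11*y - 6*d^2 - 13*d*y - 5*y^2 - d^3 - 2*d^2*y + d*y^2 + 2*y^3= -d^3 - 6*d^2 - 9*d + 2*y^3 + y^2*(d - 5) + y*(-2*d^2 - 13*d - 11) - 4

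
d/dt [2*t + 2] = 2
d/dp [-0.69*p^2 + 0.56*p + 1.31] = 0.56 - 1.38*p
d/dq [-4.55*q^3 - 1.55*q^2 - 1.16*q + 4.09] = -13.65*q^2 - 3.1*q - 1.16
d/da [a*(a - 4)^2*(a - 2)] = 4*a^3 - 30*a^2 + 64*a - 32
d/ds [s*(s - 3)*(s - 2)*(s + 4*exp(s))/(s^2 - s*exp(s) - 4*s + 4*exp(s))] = (s*(s - 3)*(s - 2)*(s + 4*exp(s))*(s*exp(s) - 2*s - 3*exp(s) + 4) + (s^2 - s*exp(s) - 4*s + 4*exp(s))*(s*(s - 3)*(s - 2)*(4*exp(s) + 1) + s*(s - 3)*(s + 4*exp(s)) + s*(s - 2)*(s + 4*exp(s)) + (s - 3)*(s - 2)*(s + 4*exp(s))))/(s^2 - s*exp(s) - 4*s + 4*exp(s))^2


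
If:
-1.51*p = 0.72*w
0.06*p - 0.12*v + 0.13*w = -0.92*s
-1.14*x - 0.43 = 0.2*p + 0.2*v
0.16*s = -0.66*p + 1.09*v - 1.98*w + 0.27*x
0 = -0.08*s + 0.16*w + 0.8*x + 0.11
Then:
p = 24.16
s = -4.91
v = -80.49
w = -50.67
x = 9.51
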